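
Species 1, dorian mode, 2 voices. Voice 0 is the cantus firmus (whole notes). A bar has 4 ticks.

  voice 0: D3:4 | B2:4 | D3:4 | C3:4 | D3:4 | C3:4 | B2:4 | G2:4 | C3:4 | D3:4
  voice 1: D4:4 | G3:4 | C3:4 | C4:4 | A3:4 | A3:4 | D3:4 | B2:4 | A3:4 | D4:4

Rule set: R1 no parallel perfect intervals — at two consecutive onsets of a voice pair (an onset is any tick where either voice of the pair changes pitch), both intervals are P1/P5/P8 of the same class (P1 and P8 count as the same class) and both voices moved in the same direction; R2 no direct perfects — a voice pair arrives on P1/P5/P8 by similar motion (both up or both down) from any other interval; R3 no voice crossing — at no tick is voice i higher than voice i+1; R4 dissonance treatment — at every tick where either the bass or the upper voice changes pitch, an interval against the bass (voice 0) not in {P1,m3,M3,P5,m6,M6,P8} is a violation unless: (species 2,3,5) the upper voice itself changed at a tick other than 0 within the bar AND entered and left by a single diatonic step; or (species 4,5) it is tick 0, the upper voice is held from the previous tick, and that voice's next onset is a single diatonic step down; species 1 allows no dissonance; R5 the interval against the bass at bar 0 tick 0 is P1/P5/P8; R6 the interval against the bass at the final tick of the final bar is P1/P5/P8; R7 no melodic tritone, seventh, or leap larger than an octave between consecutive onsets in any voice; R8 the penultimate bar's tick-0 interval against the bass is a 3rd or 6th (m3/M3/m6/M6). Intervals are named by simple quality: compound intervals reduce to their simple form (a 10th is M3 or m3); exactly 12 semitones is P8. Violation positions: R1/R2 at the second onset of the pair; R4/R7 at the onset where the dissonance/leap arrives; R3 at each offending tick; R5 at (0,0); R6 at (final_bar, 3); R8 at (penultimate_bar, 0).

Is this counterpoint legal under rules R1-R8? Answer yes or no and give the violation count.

No (7 violations)

bar 0: v0=D3 v1=D4 (P8)
bar 1: v0=B2 v1=G3 (m6)
bar 2: v0=D3 v1=C3 (M2)
bar 3: v0=C3 v1=C4 (P8)
bar 4: v0=D3 v1=A3 (P5)
bar 5: v0=C3 v1=A3 (M6)
bar 6: v0=B2 v1=D3 (m3)
bar 7: v0=G2 v1=B2 (M3)
bar 8: v0=C3 v1=A3 (M6)
bar 9: v0=D3 v1=D4 (P8)
  R3 @ bar2.0: D3 above C3
  R4 @ bar2.0: D3/C3 M2 untreated
  R3 @ bar2.1: D3 above C3
  R3 @ bar2.2: D3 above C3
  R3 @ bar2.3: D3 above C3
  R7 @ bar8.0: B2->A3 leap 10st
  R2 @ bar9.0: C3/A3 M6 -> D3/D4 P8 similar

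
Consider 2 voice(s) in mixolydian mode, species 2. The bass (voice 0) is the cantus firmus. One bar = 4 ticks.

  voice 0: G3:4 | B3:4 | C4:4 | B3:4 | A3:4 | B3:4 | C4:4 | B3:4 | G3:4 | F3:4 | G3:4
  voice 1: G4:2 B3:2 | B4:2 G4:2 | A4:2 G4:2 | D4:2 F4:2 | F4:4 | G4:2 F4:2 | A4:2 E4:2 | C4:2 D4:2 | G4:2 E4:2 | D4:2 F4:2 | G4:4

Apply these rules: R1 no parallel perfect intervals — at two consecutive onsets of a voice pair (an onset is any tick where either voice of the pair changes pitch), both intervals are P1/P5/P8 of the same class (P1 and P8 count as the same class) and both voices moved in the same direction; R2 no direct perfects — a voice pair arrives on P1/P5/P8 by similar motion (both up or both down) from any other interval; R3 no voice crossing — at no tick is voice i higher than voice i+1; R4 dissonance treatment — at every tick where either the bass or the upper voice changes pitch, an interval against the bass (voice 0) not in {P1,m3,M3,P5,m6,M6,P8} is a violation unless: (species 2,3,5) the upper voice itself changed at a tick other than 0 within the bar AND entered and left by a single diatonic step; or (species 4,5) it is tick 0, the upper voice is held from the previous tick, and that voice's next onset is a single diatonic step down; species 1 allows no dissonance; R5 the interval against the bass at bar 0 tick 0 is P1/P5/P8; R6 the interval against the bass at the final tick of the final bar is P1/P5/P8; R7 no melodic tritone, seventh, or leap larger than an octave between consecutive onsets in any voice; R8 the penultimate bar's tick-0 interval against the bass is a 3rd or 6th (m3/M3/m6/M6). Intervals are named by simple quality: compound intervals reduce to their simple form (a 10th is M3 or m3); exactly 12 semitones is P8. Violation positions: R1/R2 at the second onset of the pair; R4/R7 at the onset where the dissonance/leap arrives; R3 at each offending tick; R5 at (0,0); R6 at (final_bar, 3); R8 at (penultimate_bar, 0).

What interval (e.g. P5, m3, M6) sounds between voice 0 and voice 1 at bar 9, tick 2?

voice 0=F3 voice 1=F4 -> P8

P8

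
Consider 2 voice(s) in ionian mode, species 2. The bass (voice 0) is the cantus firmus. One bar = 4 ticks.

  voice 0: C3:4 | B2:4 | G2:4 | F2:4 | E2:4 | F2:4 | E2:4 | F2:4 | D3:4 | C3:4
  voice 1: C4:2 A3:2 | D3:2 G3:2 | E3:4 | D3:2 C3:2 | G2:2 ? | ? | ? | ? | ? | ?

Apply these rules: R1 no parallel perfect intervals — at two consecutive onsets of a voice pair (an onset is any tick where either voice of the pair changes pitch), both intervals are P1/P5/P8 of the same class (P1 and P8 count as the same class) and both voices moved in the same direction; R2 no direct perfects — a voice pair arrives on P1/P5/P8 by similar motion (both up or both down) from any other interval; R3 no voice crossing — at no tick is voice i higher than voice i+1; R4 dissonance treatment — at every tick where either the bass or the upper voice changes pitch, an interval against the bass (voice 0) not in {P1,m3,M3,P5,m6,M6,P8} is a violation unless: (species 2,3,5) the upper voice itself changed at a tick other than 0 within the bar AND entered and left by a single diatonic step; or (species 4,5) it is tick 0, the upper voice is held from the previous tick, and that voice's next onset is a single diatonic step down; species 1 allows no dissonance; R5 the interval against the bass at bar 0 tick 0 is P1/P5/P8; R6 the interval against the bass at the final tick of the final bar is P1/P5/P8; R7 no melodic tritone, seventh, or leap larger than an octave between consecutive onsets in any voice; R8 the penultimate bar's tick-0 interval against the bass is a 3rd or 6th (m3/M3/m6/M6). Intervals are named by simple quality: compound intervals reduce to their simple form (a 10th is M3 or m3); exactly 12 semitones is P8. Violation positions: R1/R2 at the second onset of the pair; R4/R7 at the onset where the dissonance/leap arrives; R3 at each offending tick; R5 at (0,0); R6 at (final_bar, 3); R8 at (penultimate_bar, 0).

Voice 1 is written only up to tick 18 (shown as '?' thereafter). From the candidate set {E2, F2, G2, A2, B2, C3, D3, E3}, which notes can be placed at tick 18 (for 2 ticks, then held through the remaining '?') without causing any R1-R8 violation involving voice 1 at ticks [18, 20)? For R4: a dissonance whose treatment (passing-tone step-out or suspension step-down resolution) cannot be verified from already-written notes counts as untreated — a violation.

E2: legal
F2: violates R4
G2: legal
A2: violates R4
B2: legal
C3: legal
D3: violates R4
E3: legal

{B2, C3, E2, E3, G2}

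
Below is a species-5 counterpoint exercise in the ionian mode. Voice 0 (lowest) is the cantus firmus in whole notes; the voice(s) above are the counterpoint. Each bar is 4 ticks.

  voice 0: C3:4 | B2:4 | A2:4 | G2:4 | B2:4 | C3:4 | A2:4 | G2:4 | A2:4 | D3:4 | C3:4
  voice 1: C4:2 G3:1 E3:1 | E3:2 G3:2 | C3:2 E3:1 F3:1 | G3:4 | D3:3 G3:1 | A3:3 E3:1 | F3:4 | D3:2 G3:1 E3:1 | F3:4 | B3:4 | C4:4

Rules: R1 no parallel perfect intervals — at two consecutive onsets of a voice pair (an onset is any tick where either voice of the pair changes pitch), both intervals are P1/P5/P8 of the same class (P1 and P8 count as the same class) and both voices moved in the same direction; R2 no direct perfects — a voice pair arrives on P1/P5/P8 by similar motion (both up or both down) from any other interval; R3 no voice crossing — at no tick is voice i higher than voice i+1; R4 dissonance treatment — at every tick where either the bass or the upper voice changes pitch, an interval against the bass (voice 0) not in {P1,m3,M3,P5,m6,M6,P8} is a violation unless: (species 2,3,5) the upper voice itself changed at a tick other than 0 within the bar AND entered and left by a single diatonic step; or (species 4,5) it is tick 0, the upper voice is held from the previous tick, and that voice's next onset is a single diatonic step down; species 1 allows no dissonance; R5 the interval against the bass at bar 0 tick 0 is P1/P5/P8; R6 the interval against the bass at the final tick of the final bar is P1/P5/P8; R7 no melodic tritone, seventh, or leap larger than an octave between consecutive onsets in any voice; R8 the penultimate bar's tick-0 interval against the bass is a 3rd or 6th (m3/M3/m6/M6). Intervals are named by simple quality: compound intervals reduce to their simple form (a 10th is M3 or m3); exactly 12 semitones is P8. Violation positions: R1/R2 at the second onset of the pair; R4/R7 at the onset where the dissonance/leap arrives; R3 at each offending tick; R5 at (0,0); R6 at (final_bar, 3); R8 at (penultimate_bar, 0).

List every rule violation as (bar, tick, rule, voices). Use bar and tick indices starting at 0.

(1, 0, R4, (0, 1))
(7, 0, R2, (0, 1))
(9, 0, R7, (1,))

bar 0: v0=C3 v1=C4 downbeat P8
bar 1: v0=B2 v1=E3 downbeat P4
bar 2: v0=A2 v1=C3 downbeat m3
bar 3: v0=G2 v1=G3 downbeat P8
bar 4: v0=B2 v1=D3 downbeat m3
bar 5: v0=C3 v1=A3 downbeat M6
bar 6: v0=A2 v1=F3 downbeat m6
bar 7: v0=G2 v1=D3 downbeat P5
bar 8: v0=A2 v1=F3 downbeat m6
bar 9: v0=D3 v1=B3 downbeat M6
bar 10: v0=C3 v1=C4 downbeat P8
  -> R4 @ bar 1 tick 0 v(0, 1): B2/E3 P4 untreated
  -> R2 @ bar 7 tick 0 v(0, 1): A2/F3 m6 -> G2/D3 P5 similar
  -> R7 @ bar 9 tick 0 v(1,): F3->B3 leap 6st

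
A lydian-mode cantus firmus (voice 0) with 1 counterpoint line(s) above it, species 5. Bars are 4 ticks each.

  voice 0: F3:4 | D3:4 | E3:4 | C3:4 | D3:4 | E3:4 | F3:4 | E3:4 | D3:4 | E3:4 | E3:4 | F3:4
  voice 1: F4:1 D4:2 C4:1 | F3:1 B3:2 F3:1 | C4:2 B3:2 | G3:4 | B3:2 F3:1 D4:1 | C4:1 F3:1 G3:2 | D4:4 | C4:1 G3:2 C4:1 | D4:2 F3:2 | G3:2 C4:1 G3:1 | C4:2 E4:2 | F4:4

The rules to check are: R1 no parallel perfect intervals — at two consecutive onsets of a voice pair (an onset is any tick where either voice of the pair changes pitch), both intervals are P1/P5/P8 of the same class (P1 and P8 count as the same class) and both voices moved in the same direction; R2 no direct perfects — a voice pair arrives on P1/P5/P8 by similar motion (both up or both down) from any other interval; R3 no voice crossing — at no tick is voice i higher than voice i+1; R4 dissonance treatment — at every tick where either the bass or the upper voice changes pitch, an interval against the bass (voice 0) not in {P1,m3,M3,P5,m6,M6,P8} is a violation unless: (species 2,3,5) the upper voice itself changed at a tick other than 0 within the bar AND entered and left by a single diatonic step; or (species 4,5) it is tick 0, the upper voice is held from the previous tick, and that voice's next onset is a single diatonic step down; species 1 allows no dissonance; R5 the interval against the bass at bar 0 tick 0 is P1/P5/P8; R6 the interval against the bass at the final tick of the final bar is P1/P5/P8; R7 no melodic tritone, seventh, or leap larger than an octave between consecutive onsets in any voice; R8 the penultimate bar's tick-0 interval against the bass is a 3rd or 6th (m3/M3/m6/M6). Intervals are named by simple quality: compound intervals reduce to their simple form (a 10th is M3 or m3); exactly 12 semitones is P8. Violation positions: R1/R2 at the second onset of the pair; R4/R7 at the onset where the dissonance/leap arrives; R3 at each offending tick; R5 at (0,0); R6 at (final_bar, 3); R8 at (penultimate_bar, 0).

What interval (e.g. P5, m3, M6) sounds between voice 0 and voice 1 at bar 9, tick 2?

voice 0=E3 voice 1=C4 -> m6

m6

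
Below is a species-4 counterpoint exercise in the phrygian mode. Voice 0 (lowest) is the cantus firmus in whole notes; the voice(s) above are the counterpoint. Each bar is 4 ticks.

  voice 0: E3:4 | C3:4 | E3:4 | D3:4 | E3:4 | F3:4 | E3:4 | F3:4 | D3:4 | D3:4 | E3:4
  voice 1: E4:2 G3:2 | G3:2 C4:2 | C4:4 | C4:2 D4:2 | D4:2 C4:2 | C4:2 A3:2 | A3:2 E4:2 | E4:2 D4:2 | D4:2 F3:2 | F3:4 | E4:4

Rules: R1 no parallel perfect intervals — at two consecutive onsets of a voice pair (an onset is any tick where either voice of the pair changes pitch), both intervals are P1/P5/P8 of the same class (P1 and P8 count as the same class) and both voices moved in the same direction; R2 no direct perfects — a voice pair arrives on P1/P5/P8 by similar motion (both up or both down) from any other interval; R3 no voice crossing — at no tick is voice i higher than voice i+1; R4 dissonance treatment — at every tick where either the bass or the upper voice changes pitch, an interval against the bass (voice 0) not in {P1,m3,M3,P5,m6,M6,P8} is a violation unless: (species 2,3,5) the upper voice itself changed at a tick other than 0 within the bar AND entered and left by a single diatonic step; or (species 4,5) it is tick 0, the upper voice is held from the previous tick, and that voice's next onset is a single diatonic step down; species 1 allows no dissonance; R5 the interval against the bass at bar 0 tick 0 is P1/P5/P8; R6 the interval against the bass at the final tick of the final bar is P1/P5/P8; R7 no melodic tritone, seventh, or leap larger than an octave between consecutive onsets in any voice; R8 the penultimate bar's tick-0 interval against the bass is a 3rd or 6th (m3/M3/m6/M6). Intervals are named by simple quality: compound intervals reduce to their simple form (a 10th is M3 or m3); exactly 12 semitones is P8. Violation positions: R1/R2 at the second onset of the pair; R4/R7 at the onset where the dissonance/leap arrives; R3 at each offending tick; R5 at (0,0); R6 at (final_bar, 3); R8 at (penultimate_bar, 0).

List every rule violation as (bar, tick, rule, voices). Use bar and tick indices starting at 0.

(3, 0, R4, (0, 1))
(6, 0, R4, (0, 1))
(10, 0, R2, (0, 1))
(10, 0, R7, (1,))

bar 0: v0=E3 v1=E4 downbeat P8
bar 1: v0=C3 v1=G3 downbeat P5
bar 2: v0=E3 v1=C4 downbeat m6
bar 3: v0=D3 v1=C4 downbeat m7
bar 4: v0=E3 v1=D4 downbeat m7
bar 5: v0=F3 v1=C4 downbeat P5
bar 6: v0=E3 v1=A3 downbeat P4
bar 7: v0=F3 v1=E4 downbeat M7
bar 8: v0=D3 v1=D4 downbeat P8
bar 9: v0=D3 v1=F3 downbeat m3
bar 10: v0=E3 v1=E4 downbeat P8
  -> R4 @ bar 3 tick 0 v(0, 1): D3/C4 m7 untreated
  -> R4 @ bar 6 tick 0 v(0, 1): E3/A3 P4 untreated
  -> R2 @ bar 10 tick 0 v(0, 1): D3/F3 m3 -> E3/E4 P8 similar
  -> R7 @ bar 10 tick 0 v(1,): F3->E4 leap 11st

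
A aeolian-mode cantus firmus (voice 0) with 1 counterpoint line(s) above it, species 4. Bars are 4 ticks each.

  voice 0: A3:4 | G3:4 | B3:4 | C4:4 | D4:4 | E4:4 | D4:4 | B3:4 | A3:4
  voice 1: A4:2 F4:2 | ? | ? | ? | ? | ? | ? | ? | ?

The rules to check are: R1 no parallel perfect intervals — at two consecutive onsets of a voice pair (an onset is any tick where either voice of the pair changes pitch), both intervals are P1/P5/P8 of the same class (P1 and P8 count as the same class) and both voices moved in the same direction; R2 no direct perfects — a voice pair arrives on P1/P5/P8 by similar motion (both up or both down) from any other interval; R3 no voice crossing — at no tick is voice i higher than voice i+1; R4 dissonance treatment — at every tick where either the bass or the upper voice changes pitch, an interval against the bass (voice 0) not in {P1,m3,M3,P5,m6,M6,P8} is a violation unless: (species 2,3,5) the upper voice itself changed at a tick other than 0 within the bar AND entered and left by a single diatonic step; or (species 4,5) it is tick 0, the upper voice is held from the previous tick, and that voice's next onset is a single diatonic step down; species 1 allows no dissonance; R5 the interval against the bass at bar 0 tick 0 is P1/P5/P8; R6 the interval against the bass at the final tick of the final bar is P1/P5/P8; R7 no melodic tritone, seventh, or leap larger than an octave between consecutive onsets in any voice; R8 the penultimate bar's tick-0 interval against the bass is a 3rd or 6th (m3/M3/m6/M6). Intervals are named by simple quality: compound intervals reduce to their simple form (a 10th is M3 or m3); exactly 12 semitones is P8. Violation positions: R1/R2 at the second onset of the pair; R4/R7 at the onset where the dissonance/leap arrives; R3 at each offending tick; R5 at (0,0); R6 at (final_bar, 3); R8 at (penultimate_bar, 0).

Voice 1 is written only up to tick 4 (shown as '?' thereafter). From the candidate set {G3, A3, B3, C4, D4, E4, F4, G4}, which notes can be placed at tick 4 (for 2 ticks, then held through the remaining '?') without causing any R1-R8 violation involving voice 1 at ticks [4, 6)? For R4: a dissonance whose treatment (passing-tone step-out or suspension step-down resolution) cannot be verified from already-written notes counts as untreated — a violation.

{E4, G4}

G3: violates R2,R7
A3: violates R4
B3: violates R7
C4: violates R4
D4: violates R2
E4: legal
F4: violates R4
G4: legal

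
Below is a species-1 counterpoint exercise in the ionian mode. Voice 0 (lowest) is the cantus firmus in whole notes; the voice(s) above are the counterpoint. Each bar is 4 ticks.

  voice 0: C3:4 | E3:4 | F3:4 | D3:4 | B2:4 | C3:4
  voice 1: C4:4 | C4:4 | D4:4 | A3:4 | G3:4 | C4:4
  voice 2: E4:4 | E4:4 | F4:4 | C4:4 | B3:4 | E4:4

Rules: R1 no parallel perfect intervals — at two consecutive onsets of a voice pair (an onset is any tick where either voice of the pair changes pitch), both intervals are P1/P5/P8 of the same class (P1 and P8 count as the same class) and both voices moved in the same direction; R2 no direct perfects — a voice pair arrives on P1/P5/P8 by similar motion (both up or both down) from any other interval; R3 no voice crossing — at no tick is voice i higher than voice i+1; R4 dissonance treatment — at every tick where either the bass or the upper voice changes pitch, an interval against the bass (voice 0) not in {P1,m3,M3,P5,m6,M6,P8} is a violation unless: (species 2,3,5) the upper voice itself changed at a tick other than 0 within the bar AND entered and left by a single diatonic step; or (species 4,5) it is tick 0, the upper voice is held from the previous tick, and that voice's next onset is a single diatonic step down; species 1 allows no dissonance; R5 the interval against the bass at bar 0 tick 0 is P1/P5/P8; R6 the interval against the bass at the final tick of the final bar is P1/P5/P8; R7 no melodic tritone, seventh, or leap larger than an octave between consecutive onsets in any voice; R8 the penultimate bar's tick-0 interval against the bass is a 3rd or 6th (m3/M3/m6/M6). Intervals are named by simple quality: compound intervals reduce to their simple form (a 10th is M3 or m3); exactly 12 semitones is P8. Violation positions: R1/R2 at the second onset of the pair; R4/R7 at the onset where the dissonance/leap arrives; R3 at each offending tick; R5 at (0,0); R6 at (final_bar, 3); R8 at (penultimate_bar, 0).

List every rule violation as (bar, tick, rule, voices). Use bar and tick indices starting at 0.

(0, 0, R5, (0, 2))
(2, 0, R1, (0, 2))
(3, 0, R2, (0, 1))
(3, 0, R4, (0, 2))
(4, 0, R2, (0, 2))
(4, 0, R8, (0, 2))
(5, 0, R2, (0, 1))
(5, 3, R6, (0, 2))

bar 0: v0=C3 v1=C4 v2=E4 downbeat M3
bar 1: v0=E3 v1=C4 v2=E4 downbeat P8
bar 2: v0=F3 v1=D4 v2=F4 downbeat P8
bar 3: v0=D3 v1=A3 v2=C4 downbeat m7
bar 4: v0=B2 v1=G3 v2=B3 downbeat P8
bar 5: v0=C3 v1=C4 v2=E4 downbeat M3
  -> R5 @ bar 0 tick 0 v(0, 2): opens on M3
  -> R1 @ bar 2 tick 0 v(0, 2): E3/E4 P8 -> F3/F4 P8 similar
  -> R2 @ bar 3 tick 0 v(0, 1): F3/D4 M6 -> D3/A3 P5 similar
  -> R4 @ bar 3 tick 0 v(0, 2): D3/C4 m7 untreated
  -> R2 @ bar 4 tick 0 v(0, 2): D3/C4 m7 -> B2/B3 P8 similar
  -> R8 @ bar 4 tick 0 v(0, 2): penult P8 not 3rd/6th
  -> R2 @ bar 5 tick 0 v(0, 1): B2/G3 m6 -> C3/C4 P8 similar
  -> R6 @ bar 5 tick 3 v(0, 2): closes on M3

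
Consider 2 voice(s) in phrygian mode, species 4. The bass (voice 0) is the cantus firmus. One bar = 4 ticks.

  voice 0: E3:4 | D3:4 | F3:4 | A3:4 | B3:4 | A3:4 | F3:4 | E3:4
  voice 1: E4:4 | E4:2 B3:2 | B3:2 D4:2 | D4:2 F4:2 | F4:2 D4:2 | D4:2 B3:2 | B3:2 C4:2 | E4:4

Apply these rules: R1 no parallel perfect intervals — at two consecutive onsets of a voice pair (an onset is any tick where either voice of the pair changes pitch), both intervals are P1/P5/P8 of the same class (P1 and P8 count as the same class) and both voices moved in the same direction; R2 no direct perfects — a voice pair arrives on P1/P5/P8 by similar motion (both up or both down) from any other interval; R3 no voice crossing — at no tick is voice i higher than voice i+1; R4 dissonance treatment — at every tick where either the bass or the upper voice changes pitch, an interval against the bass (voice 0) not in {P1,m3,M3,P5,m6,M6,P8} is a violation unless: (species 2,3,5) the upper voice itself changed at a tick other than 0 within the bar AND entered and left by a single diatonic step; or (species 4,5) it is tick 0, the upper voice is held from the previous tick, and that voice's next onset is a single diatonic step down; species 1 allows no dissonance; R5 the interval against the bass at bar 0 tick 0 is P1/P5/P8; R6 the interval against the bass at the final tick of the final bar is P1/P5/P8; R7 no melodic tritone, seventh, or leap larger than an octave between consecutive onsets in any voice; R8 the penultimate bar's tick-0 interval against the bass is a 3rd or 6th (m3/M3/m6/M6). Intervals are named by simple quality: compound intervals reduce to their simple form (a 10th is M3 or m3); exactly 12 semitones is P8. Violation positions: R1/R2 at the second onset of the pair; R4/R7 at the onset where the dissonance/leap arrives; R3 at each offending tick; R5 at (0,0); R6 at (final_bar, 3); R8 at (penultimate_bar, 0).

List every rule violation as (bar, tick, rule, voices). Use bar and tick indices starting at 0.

bar 0: v0=E3 v1=E4 downbeat P8
bar 1: v0=D3 v1=E4 downbeat M2
bar 2: v0=F3 v1=B3 downbeat TT
bar 3: v0=A3 v1=D4 downbeat P4
bar 4: v0=B3 v1=F4 downbeat TT
bar 5: v0=A3 v1=D4 downbeat P4
bar 6: v0=F3 v1=B3 downbeat TT
bar 7: v0=E3 v1=E4 downbeat P8
  -> R4 @ bar 1 tick 0 v(0, 1): D3/E4 M2 untreated
  -> R4 @ bar 2 tick 0 v(0, 1): F3/B3 TT untreated
  -> R4 @ bar 3 tick 0 v(0, 1): A3/D4 P4 untreated
  -> R4 @ bar 4 tick 0 v(0, 1): B3/F4 TT untreated
  -> R4 @ bar 5 tick 0 v(0, 1): A3/D4 P4 untreated
  -> R4 @ bar 5 tick 2 v(0, 1): A3/B3 M2 untreated
  -> R4 @ bar 6 tick 0 v(0, 1): F3/B3 TT untreated
  -> R8 @ bar 6 tick 0 v(0, 1): penult TT not 3rd/6th

(1, 0, R4, (0, 1))
(2, 0, R4, (0, 1))
(3, 0, R4, (0, 1))
(4, 0, R4, (0, 1))
(5, 0, R4, (0, 1))
(5, 2, R4, (0, 1))
(6, 0, R4, (0, 1))
(6, 0, R8, (0, 1))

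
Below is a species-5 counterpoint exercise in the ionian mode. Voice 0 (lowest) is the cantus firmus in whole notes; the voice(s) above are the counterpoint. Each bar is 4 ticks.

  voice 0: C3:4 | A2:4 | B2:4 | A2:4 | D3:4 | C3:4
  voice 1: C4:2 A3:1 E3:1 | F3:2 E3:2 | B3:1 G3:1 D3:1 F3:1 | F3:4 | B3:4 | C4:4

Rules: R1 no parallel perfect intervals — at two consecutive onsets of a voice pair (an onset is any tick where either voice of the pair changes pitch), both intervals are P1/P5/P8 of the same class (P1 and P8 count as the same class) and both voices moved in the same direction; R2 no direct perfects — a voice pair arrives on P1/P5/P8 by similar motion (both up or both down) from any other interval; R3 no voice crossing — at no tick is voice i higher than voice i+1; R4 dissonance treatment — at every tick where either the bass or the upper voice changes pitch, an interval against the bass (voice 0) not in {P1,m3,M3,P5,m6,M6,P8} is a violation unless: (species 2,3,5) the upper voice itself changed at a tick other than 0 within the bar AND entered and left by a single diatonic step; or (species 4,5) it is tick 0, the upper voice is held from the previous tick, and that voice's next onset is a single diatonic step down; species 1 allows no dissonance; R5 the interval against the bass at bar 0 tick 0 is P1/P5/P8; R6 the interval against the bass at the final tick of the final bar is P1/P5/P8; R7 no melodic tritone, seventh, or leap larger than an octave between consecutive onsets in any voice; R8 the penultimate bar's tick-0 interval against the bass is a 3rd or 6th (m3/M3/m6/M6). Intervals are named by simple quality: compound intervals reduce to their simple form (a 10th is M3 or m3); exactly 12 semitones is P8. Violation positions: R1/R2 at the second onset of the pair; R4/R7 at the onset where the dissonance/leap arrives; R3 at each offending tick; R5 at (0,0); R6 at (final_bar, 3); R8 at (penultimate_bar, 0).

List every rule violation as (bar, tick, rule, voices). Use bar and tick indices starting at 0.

(2, 0, R2, (0, 1))
(2, 3, R4, (0, 1))
(4, 0, R7, (1,))

bar 0: v0=C3 v1=C4 downbeat P8
bar 1: v0=A2 v1=F3 downbeat m6
bar 2: v0=B2 v1=B3 downbeat P8
bar 3: v0=A2 v1=F3 downbeat m6
bar 4: v0=D3 v1=B3 downbeat M6
bar 5: v0=C3 v1=C4 downbeat P8
  -> R2 @ bar 2 tick 0 v(0, 1): A2/E3 P5 -> B2/B3 P8 similar
  -> R4 @ bar 2 tick 3 v(0, 1): B2/F3 TT untreated
  -> R7 @ bar 4 tick 0 v(1,): F3->B3 leap 6st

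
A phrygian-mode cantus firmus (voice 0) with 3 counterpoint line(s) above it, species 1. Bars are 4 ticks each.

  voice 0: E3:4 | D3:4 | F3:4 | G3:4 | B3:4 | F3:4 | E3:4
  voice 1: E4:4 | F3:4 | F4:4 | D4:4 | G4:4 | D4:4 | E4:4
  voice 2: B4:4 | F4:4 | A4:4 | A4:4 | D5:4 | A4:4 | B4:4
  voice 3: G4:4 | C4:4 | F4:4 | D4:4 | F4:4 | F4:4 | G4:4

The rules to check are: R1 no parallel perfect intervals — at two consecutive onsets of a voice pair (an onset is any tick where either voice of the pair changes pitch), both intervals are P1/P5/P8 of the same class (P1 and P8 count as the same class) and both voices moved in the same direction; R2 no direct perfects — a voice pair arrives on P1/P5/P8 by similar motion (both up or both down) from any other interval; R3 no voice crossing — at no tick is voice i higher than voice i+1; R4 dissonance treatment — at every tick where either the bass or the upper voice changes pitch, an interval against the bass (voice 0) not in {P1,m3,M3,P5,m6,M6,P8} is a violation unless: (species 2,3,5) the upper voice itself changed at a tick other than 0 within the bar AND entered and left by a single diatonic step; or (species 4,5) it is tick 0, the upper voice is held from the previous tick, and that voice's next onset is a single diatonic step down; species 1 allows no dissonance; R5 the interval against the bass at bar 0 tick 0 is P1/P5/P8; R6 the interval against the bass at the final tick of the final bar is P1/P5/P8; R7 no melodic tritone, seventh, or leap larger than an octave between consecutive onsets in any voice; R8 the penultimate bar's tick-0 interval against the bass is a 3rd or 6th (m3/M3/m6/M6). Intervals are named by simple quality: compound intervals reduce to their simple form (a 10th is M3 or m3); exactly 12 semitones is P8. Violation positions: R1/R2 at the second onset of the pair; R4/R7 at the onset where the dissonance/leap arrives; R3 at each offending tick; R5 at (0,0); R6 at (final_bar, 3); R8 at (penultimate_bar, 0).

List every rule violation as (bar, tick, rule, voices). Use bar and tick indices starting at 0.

bar 0: v0=E3 v1=E4 v2=B4 v3=G4 downbeat m3
bar 1: v0=D3 v1=F3 v2=F4 v3=C4 downbeat m7
bar 2: v0=F3 v1=F4 v2=A4 v3=F4 downbeat P8
bar 3: v0=G3 v1=D4 v2=A4 v3=D4 downbeat P5
bar 4: v0=B3 v1=G4 v2=D5 v3=F4 downbeat TT
bar 5: v0=F3 v1=D4 v2=A4 v3=F4 downbeat P8
bar 6: v0=E3 v1=E4 v2=B4 v3=G4 downbeat m3
  -> R3 @ bar 0 tick 0 v(2, 3): B4 above G4
  -> R5 @ bar 0 tick 0 v(0, 3): opens on m3
  -> R3 @ bar 0 tick 1 v(2, 3): B4 above G4
  -> R3 @ bar 0 tick 2 v(2, 3): B4 above G4
  -> R3 @ bar 0 tick 3 v(2, 3): B4 above G4
  -> R2 @ bar 1 tick 0 v(1, 2): E4/B4 P5 -> F3/F4 P8 similar
  -> R2 @ bar 1 tick 0 v(1, 3): E4/G4 m3 -> F3/C4 P5 similar
  -> R3 @ bar 1 tick 0 v(2, 3): F4 above C4
  -> R4 @ bar 1 tick 0 v(0, 3): D3/C4 m7 untreated
  -> R7 @ bar 1 tick 0 v(1,): E4->F3 leap 11st
  -> R7 @ bar 1 tick 0 v(2,): B4->F4 leap 6st
  -> R3 @ bar 1 tick 1 v(2, 3): F4 above C4
  -> R3 @ bar 1 tick 2 v(2, 3): F4 above C4
  -> R3 @ bar 1 tick 3 v(2, 3): F4 above C4
  -> R2 @ bar 2 tick 0 v(0, 1): D3/F3 m3 -> F3/F4 P8 similar
  -> R2 @ bar 2 tick 0 v(0, 3): D3/C4 m7 -> F3/F4 P8 similar
  -> R2 @ bar 2 tick 0 v(1, 3): F3/C4 P5 -> F4/F4 P1 similar
  -> R3 @ bar 2 tick 0 v(2, 3): A4 above F4
  -> R3 @ bar 2 tick 1 v(2, 3): A4 above F4
  -> R3 @ bar 2 tick 2 v(2, 3): A4 above F4
  -> R3 @ bar 2 tick 3 v(2, 3): A4 above F4
  -> R1 @ bar 3 tick 0 v(1, 3): F4/F4 P1 -> D4/D4 P1 similar
  -> R3 @ bar 3 tick 0 v(2, 3): A4 above D4
  -> R4 @ bar 3 tick 0 v(0, 2): G3/A4 M2 untreated
  -> R3 @ bar 3 tick 1 v(2, 3): A4 above D4
  -> R3 @ bar 3 tick 2 v(2, 3): A4 above D4
  -> R3 @ bar 3 tick 3 v(2, 3): A4 above D4
  -> R1 @ bar 4 tick 0 v(1, 2): D4/A4 P5 -> G4/D5 P5 similar
  -> R3 @ bar 4 tick 0 v(2, 3): D5 above F4
  -> R4 @ bar 4 tick 0 v(0, 3): B3/F4 TT untreated
  -> R3 @ bar 4 tick 1 v(2, 3): D5 above F4
  -> R3 @ bar 4 tick 2 v(2, 3): D5 above F4
  -> R3 @ bar 4 tick 3 v(2, 3): D5 above F4
  -> R1 @ bar 5 tick 0 v(1, 2): G4/D5 P5 -> D4/A4 P5 similar
  -> R3 @ bar 5 tick 0 v(2, 3): A4 above F4
  -> R7 @ bar 5 tick 0 v(0,): B3->F3 leap 6st
  -> R8 @ bar 5 tick 0 v(0, 3): penult P8 not 3rd/6th
  -> R3 @ bar 5 tick 1 v(2, 3): A4 above F4
  -> R3 @ bar 5 tick 2 v(2, 3): A4 above F4
  -> R3 @ bar 5 tick 3 v(2, 3): A4 above F4
  -> R1 @ bar 6 tick 0 v(1, 2): D4/A4 P5 -> E4/B4 P5 similar
  -> R3 @ bar 6 tick 0 v(2, 3): B4 above G4
  -> R3 @ bar 6 tick 1 v(2, 3): B4 above G4
  -> R3 @ bar 6 tick 2 v(2, 3): B4 above G4
  -> R3 @ bar 6 tick 3 v(2, 3): B4 above G4
  -> R6 @ bar 6 tick 3 v(0, 3): closes on m3

(0, 0, R3, (2, 3))
(0, 0, R5, (0, 3))
(0, 1, R3, (2, 3))
(0, 2, R3, (2, 3))
(0, 3, R3, (2, 3))
(1, 0, R2, (1, 2))
(1, 0, R2, (1, 3))
(1, 0, R3, (2, 3))
(1, 0, R4, (0, 3))
(1, 0, R7, (1,))
(1, 0, R7, (2,))
(1, 1, R3, (2, 3))
(1, 2, R3, (2, 3))
(1, 3, R3, (2, 3))
(2, 0, R2, (0, 1))
(2, 0, R2, (0, 3))
(2, 0, R2, (1, 3))
(2, 0, R3, (2, 3))
(2, 1, R3, (2, 3))
(2, 2, R3, (2, 3))
(2, 3, R3, (2, 3))
(3, 0, R1, (1, 3))
(3, 0, R3, (2, 3))
(3, 0, R4, (0, 2))
(3, 1, R3, (2, 3))
(3, 2, R3, (2, 3))
(3, 3, R3, (2, 3))
(4, 0, R1, (1, 2))
(4, 0, R3, (2, 3))
(4, 0, R4, (0, 3))
(4, 1, R3, (2, 3))
(4, 2, R3, (2, 3))
(4, 3, R3, (2, 3))
(5, 0, R1, (1, 2))
(5, 0, R3, (2, 3))
(5, 0, R7, (0,))
(5, 0, R8, (0, 3))
(5, 1, R3, (2, 3))
(5, 2, R3, (2, 3))
(5, 3, R3, (2, 3))
(6, 0, R1, (1, 2))
(6, 0, R3, (2, 3))
(6, 1, R3, (2, 3))
(6, 2, R3, (2, 3))
(6, 3, R3, (2, 3))
(6, 3, R6, (0, 3))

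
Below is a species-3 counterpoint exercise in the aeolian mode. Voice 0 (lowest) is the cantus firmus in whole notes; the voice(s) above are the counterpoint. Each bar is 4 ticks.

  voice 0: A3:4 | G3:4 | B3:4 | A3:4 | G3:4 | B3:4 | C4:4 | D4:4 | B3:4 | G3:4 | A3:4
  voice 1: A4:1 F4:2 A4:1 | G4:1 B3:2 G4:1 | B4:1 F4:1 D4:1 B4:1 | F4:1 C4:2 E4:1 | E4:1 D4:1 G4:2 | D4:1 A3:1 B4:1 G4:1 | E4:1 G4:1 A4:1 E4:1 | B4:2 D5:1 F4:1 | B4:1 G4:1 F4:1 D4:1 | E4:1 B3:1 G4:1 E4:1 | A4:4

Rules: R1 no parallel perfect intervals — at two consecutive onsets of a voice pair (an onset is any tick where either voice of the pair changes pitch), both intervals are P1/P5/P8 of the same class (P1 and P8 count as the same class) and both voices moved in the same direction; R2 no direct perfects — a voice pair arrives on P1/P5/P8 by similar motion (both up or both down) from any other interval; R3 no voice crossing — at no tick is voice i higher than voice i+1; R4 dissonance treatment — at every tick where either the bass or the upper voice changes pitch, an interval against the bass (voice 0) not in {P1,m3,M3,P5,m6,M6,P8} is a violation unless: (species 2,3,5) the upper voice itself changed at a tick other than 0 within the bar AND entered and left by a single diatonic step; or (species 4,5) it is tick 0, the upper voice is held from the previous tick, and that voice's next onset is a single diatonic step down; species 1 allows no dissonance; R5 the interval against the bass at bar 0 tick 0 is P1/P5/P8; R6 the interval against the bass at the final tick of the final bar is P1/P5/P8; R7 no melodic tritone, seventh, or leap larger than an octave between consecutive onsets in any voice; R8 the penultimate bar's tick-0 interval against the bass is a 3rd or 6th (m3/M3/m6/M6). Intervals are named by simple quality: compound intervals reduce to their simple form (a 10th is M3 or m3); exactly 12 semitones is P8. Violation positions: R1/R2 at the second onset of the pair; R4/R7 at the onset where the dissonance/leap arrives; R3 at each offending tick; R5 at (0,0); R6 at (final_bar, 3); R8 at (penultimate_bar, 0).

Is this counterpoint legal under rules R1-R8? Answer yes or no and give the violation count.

No (11 violations)

bar 0: v0=A3 v1=A4 (P8)
bar 1: v0=G3 v1=G4 (P8)
bar 2: v0=B3 v1=B4 (P8)
bar 3: v0=A3 v1=F4 (m6)
bar 4: v0=G3 v1=E4 (M6)
bar 5: v0=B3 v1=D4 (m3)
bar 6: v0=C4 v1=E4 (M3)
bar 7: v0=D4 v1=B4 (M6)
bar 8: v0=B3 v1=B4 (P8)
bar 9: v0=G3 v1=E4 (M6)
bar 10: v0=A3 v1=A4 (P8)
  R1 @ bar1.0: A3/A4 P8 -> G3/G4 P8 similar
  R1 @ bar2.0: G3/G4 P8 -> B3/B4 P8 similar
  R4 @ bar2.1: B3/F4 TT untreated
  R7 @ bar2.1: B4->F4 leap 6st
  R7 @ bar3.0: B4->F4 leap 6st
  R3 @ bar5.1: B3 above A3
  R4 @ bar5.1: B3/A3 M2 untreated
  R7 @ bar5.2: A3->B4 leap 14st
  R7 @ bar8.0: F4->B4 leap 6st
  R4 @ bar8.2: B3/F4 TT untreated
  R2 @ bar10.0: G3/E4 M6 -> A3/A4 P8 similar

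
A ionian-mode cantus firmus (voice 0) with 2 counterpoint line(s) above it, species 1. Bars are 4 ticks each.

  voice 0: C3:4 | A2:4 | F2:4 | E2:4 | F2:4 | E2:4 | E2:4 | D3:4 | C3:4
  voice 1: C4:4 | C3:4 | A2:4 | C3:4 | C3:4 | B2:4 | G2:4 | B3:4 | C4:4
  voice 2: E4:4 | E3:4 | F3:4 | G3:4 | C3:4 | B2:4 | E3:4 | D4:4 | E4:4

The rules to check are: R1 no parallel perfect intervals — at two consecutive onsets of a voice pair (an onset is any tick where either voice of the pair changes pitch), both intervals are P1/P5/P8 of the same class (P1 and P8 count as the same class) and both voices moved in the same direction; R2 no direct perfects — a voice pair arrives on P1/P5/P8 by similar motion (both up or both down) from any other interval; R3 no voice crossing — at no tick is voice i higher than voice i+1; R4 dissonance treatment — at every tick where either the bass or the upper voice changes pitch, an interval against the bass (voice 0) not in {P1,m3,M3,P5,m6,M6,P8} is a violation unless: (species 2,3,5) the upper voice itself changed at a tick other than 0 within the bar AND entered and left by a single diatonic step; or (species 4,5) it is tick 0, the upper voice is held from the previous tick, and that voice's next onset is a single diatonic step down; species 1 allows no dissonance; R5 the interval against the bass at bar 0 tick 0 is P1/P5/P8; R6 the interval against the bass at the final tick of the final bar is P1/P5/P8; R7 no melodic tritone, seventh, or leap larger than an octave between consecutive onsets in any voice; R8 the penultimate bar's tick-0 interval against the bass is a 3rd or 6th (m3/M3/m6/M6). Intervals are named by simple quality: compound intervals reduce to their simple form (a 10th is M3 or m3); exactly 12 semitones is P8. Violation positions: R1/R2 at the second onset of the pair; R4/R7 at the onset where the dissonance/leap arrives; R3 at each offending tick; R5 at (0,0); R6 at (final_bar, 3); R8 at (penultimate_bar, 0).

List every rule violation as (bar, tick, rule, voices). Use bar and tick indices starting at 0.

(0, 0, R5, (0, 2))
(1, 0, R2, (0, 2))
(3, 0, R2, (1, 2))
(5, 0, R1, (0, 1))
(5, 0, R1, (0, 2))
(5, 0, R1, (1, 2))
(7, 0, R1, (0, 2))
(7, 0, R7, (0,))
(7, 0, R7, (1,))
(7, 0, R7, (2,))
(7, 0, R8, (0, 2))
(8, 3, R6, (0, 2))

bar 0: v0=C3 v1=C4 v2=E4 downbeat M3
bar 1: v0=A2 v1=C3 v2=E3 downbeat P5
bar 2: v0=F2 v1=A2 v2=F3 downbeat P8
bar 3: v0=E2 v1=C3 v2=G3 downbeat m3
bar 4: v0=F2 v1=C3 v2=C3 downbeat P5
bar 5: v0=E2 v1=B2 v2=B2 downbeat P5
bar 6: v0=E2 v1=G2 v2=E3 downbeat P8
bar 7: v0=D3 v1=B3 v2=D4 downbeat P8
bar 8: v0=C3 v1=C4 v2=E4 downbeat M3
  -> R5 @ bar 0 tick 0 v(0, 2): opens on M3
  -> R2 @ bar 1 tick 0 v(0, 2): C3/E4 M3 -> A2/E3 P5 similar
  -> R2 @ bar 3 tick 0 v(1, 2): A2/F3 m6 -> C3/G3 P5 similar
  -> R1 @ bar 5 tick 0 v(0, 1): F2/C3 P5 -> E2/B2 P5 similar
  -> R1 @ bar 5 tick 0 v(0, 2): F2/C3 P5 -> E2/B2 P5 similar
  -> R1 @ bar 5 tick 0 v(1, 2): C3/C3 P1 -> B2/B2 P1 similar
  -> R1 @ bar 7 tick 0 v(0, 2): E2/E3 P8 -> D3/D4 P8 similar
  -> R7 @ bar 7 tick 0 v(0,): E2->D3 leap 10st
  -> R7 @ bar 7 tick 0 v(1,): G2->B3 leap 16st
  -> R7 @ bar 7 tick 0 v(2,): E3->D4 leap 10st
  -> R8 @ bar 7 tick 0 v(0, 2): penult P8 not 3rd/6th
  -> R6 @ bar 8 tick 3 v(0, 2): closes on M3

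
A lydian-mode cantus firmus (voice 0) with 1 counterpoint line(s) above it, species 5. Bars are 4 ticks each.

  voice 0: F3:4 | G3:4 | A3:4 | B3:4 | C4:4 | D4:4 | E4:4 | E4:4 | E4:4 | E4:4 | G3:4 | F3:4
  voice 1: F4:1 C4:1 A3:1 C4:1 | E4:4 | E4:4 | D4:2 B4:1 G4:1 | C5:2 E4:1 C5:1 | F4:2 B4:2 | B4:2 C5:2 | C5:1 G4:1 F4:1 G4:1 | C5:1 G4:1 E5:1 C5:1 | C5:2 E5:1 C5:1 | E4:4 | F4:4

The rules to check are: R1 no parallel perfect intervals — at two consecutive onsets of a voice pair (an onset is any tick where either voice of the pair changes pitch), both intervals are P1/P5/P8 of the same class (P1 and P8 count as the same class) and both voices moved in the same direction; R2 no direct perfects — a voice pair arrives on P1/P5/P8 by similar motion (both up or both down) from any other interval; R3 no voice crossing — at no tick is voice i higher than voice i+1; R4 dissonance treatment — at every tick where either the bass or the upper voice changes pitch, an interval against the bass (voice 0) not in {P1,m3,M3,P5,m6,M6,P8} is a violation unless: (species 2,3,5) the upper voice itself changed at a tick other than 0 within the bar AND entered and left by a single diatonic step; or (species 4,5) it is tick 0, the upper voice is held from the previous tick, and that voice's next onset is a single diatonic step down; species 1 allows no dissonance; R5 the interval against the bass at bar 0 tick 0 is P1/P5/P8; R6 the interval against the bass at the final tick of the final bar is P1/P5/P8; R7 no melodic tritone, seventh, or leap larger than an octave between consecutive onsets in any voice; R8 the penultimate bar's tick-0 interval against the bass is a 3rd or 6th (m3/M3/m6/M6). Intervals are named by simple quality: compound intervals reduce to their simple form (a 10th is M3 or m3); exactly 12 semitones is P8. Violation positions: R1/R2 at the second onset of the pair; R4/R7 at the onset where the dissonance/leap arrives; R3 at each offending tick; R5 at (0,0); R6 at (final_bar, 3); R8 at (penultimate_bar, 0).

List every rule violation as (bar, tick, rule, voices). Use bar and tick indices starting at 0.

(4, 0, R2, (0, 1))
(5, 2, R7, (1,))

bar 0: v0=F3 v1=F4 downbeat P8
bar 1: v0=G3 v1=E4 downbeat M6
bar 2: v0=A3 v1=E4 downbeat P5
bar 3: v0=B3 v1=D4 downbeat m3
bar 4: v0=C4 v1=C5 downbeat P8
bar 5: v0=D4 v1=F4 downbeat m3
bar 6: v0=E4 v1=B4 downbeat P5
bar 7: v0=E4 v1=C5 downbeat m6
bar 8: v0=E4 v1=C5 downbeat m6
bar 9: v0=E4 v1=C5 downbeat m6
bar 10: v0=G3 v1=E4 downbeat M6
bar 11: v0=F3 v1=F4 downbeat P8
  -> R2 @ bar 4 tick 0 v(0, 1): B3/G4 m6 -> C4/C5 P8 similar
  -> R7 @ bar 5 tick 2 v(1,): F4->B4 leap 6st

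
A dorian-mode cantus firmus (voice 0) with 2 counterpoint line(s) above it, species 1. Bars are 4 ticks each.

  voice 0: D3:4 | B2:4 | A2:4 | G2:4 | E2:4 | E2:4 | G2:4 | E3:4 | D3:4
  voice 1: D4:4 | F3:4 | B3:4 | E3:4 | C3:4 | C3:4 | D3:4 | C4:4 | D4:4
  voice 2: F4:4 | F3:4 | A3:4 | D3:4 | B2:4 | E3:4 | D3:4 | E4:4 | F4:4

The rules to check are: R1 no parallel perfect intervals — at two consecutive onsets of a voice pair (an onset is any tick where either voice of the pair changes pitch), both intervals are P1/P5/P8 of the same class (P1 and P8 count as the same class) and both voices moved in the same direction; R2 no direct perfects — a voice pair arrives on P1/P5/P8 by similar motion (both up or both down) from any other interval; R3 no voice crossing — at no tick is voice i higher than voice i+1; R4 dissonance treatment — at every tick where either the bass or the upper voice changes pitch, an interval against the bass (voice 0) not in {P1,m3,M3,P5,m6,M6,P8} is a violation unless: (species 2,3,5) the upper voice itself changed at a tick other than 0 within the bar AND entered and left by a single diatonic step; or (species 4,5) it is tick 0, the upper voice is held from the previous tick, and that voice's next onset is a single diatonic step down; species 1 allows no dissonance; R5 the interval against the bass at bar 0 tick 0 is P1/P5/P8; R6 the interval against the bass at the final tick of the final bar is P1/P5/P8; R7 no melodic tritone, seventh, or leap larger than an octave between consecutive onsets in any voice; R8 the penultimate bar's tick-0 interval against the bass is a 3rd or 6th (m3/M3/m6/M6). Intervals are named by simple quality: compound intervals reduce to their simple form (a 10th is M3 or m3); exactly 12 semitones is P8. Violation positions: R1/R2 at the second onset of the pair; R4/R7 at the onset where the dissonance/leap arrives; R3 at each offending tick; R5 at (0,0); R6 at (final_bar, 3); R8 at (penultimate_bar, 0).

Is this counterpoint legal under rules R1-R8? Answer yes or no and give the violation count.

No (26 violations)

bar 0: v0=D3 v1=D4 v2=F4 (m3)
bar 1: v0=B2 v1=F3 v2=F3 (TT)
bar 2: v0=A2 v1=B3 v2=A3 (P8)
bar 3: v0=G2 v1=E3 v2=D3 (P5)
bar 4: v0=E2 v1=C3 v2=B2 (P5)
bar 5: v0=E2 v1=C3 v2=E3 (P8)
bar 6: v0=G2 v1=D3 v2=D3 (P5)
bar 7: v0=E3 v1=C4 v2=E4 (P8)
bar 8: v0=D3 v1=D4 v2=F4 (m3)
  R5 @ bar0.0: opens on m3
  R2 @ bar1.0: D4/F4 m3 -> F3/F3 P1 similar
  R4 @ bar1.0: B2/F3 TT untreated
  R4 @ bar1.0: B2/F3 TT untreated
  R3 @ bar2.0: B3 above A3
  R4 @ bar2.0: A2/B3 M2 untreated
  R7 @ bar2.0: F3->B3 leap 6st
  R3 @ bar2.1: B3 above A3
  R3 @ bar2.2: B3 above A3
  R3 @ bar2.3: B3 above A3
  R2 @ bar3.0: A2/A3 P8 -> G2/D3 P5 similar
  R3 @ bar3.0: E3 above D3
  R3 @ bar3.1: E3 above D3
  R3 @ bar3.2: E3 above D3
  R3 @ bar3.3: E3 above D3
  R1 @ bar4.0: G2/D3 P5 -> E2/B2 P5 similar
  R3 @ bar4.0: C3 above B2
  R3 @ bar4.1: C3 above B2
  R3 @ bar4.2: C3 above B2
  R3 @ bar4.3: C3 above B2
  R2 @ bar6.0: E2/C3 m6 -> G2/D3 P5 similar
  R2 @ bar7.0: G2/D3 P5 -> E3/E4 P8 similar
  R7 @ bar7.0: D3->C4 leap 10st
  R7 @ bar7.0: D3->E4 leap 14st
  R8 @ bar7.0: penult P8 not 3rd/6th
  R6 @ bar8.3: closes on m3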